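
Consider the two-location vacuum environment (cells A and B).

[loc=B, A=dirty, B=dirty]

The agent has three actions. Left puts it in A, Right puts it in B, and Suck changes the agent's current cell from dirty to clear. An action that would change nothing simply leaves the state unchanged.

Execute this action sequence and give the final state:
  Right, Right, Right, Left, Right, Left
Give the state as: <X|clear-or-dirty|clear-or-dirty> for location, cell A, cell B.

<A|dirty|dirty>

Right (#1): <B|dirty|dirty>
Right (#2): <B|dirty|dirty>
Right (#3): <B|dirty|dirty>
Left (#4): <A|dirty|dirty>
Right (#5): <B|dirty|dirty>
Left (#6): <A|dirty|dirty>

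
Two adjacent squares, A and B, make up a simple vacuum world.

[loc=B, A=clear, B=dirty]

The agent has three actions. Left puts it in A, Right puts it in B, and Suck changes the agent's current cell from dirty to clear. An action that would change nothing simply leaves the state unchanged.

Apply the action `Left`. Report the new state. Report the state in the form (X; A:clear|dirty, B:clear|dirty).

start: (B; A:clear, B:dirty)
t=1 Left ⇒ (A; A:clear, B:dirty)

(A; A:clear, B:dirty)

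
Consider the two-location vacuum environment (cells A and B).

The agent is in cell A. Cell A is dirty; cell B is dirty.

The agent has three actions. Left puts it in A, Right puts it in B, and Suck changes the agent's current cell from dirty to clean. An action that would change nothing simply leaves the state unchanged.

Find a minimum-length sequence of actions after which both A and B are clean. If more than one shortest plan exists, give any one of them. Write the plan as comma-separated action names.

Suck, Right, Suck

step 1/3 (Suck): <A|clean|dirty>
step 2/3 (Right): <B|clean|dirty>
step 3/3 (Suck): <B|clean|clean>
min 3: Suck A + move + Suck B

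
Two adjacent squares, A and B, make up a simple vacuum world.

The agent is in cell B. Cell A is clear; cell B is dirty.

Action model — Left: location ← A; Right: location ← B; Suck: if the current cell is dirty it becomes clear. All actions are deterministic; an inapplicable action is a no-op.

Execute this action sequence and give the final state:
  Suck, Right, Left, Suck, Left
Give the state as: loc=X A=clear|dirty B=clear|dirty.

loc=A A=clear B=clear

[1] after Suck: loc=B A=clear B=clear
[2] after Right: loc=B A=clear B=clear
[3] after Left: loc=A A=clear B=clear
[4] after Suck: loc=A A=clear B=clear
[5] after Left: loc=A A=clear B=clear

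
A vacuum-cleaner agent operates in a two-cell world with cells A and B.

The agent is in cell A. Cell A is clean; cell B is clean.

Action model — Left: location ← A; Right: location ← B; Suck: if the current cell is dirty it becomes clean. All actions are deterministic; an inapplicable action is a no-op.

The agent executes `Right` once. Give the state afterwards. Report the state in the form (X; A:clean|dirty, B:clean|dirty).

start: (A; A:clean, B:clean)
step 1/1 (Right): (B; A:clean, B:clean)

(B; A:clean, B:clean)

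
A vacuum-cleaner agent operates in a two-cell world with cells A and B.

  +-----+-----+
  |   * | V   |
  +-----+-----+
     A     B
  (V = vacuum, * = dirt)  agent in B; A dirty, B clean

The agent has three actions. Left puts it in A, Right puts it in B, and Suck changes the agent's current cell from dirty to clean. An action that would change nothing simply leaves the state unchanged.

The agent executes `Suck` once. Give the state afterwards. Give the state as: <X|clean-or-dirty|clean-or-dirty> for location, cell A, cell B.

<B|dirty|clean>

start: <B|dirty|clean>
1) do Suck; now <B|dirty|clean>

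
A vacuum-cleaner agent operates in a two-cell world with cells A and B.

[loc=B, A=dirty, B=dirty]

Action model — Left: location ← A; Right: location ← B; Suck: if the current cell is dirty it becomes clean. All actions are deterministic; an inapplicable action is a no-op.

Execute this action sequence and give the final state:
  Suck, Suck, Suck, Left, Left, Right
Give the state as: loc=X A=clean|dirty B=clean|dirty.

loc=B A=dirty B=clean

step 1/6 (Suck): loc=B A=dirty B=clean
step 2/6 (Suck): loc=B A=dirty B=clean
step 3/6 (Suck): loc=B A=dirty B=clean
step 4/6 (Left): loc=A A=dirty B=clean
step 5/6 (Left): loc=A A=dirty B=clean
step 6/6 (Right): loc=B A=dirty B=clean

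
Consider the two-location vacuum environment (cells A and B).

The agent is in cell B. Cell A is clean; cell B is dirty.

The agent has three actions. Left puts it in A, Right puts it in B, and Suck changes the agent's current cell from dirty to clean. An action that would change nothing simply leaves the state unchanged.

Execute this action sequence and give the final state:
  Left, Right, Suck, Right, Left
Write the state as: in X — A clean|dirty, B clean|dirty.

1. Left → in A — A clean, B dirty
2. Right → in B — A clean, B dirty
3. Suck → in B — A clean, B clean
4. Right → in B — A clean, B clean
5. Left → in A — A clean, B clean

in A — A clean, B clean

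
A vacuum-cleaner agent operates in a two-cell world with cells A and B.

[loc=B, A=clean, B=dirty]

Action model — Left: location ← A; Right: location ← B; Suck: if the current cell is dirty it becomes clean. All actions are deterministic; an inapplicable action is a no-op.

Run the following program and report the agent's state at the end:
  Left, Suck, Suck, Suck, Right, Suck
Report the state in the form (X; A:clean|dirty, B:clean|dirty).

step 1/6 (Left): (A; A:clean, B:dirty)
step 2/6 (Suck): (A; A:clean, B:dirty)
step 3/6 (Suck): (A; A:clean, B:dirty)
step 4/6 (Suck): (A; A:clean, B:dirty)
step 5/6 (Right): (B; A:clean, B:dirty)
step 6/6 (Suck): (B; A:clean, B:clean)

(B; A:clean, B:clean)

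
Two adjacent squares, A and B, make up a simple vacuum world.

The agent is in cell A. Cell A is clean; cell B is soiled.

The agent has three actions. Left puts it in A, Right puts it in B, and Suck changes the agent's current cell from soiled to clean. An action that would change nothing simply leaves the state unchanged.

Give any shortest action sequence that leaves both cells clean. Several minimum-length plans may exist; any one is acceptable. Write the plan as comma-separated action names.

Right (#1): loc=B A=clean B=soiled
Suck (#2): loc=B A=clean B=clean
min 2: go B then Suck

Right, Suck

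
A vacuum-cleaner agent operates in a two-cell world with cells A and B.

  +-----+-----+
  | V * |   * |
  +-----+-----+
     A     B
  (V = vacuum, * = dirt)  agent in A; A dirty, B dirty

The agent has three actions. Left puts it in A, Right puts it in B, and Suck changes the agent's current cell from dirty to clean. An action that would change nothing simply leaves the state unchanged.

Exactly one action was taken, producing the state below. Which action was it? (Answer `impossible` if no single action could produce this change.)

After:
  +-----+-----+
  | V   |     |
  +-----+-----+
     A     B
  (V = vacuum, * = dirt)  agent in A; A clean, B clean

impossible

try  Left: in A — A dirty, B dirty
try Right: in B — A dirty, B dirty
try  Suck: in A — A clean, B dirty
no single action produces the after-state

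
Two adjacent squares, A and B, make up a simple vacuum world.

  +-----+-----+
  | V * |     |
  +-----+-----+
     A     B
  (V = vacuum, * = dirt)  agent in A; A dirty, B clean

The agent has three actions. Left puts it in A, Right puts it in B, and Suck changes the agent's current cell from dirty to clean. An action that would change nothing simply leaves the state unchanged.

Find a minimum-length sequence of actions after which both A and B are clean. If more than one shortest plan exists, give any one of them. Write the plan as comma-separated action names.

1. Suck → loc=A A=clean B=clean
min 1: A is dirty, one Suck

Suck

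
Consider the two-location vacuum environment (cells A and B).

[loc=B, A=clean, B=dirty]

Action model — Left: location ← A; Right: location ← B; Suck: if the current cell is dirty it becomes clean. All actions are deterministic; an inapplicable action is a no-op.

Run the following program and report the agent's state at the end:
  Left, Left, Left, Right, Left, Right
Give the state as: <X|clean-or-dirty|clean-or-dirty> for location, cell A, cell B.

<B|clean|dirty>

1. Left → <A|clean|dirty>
2. Left → <A|clean|dirty>
3. Left → <A|clean|dirty>
4. Right → <B|clean|dirty>
5. Left → <A|clean|dirty>
6. Right → <B|clean|dirty>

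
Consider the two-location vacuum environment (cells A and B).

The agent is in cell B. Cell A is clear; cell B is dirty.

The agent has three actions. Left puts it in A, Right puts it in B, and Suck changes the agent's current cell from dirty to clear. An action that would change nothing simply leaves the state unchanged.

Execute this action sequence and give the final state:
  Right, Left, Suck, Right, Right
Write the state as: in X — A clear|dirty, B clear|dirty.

step 1/5 (Right): in B — A clear, B dirty
step 2/5 (Left): in A — A clear, B dirty
step 3/5 (Suck): in A — A clear, B dirty
step 4/5 (Right): in B — A clear, B dirty
step 5/5 (Right): in B — A clear, B dirty

in B — A clear, B dirty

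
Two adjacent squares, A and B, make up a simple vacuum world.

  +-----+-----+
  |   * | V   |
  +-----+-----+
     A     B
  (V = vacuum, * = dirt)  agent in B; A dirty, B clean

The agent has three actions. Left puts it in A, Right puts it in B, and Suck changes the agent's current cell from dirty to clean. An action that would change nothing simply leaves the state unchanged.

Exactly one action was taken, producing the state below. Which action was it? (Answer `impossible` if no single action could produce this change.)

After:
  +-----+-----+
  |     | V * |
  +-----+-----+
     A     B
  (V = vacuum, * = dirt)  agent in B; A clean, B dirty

try  Left: (A; A:dirty, B:clean)
try Right: (B; A:dirty, B:clean)
try  Suck: (B; A:dirty, B:clean)
no single action produces the after-state

impossible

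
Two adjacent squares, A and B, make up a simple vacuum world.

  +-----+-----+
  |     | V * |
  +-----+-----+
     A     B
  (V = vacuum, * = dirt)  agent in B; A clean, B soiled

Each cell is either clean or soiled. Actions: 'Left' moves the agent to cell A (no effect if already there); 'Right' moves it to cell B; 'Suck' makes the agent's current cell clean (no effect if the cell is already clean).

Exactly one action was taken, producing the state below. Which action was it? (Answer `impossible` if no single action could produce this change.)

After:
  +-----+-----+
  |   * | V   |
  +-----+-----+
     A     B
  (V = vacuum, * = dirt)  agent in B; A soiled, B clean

impossible

try  Left: <A|clean|soiled>
try Right: <B|clean|soiled>
try  Suck: <B|clean|clean>
no single action produces the after-state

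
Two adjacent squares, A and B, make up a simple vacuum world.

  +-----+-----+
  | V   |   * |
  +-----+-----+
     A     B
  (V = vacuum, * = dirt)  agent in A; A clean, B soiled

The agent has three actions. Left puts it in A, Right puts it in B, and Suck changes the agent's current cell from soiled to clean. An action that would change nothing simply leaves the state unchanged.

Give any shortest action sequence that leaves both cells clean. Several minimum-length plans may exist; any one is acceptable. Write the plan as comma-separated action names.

step 1/2 (Right): loc=B A=clean B=soiled
step 2/2 (Suck): loc=B A=clean B=clean
min 2: go B then Suck

Right, Suck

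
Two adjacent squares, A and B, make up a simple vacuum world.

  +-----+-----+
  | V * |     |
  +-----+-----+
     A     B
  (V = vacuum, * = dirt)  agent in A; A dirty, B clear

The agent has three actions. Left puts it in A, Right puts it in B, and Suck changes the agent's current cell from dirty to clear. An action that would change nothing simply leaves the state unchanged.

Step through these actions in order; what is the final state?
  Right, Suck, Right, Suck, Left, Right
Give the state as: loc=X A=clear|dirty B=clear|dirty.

[1] after Right: loc=B A=dirty B=clear
[2] after Suck: loc=B A=dirty B=clear
[3] after Right: loc=B A=dirty B=clear
[4] after Suck: loc=B A=dirty B=clear
[5] after Left: loc=A A=dirty B=clear
[6] after Right: loc=B A=dirty B=clear

loc=B A=dirty B=clear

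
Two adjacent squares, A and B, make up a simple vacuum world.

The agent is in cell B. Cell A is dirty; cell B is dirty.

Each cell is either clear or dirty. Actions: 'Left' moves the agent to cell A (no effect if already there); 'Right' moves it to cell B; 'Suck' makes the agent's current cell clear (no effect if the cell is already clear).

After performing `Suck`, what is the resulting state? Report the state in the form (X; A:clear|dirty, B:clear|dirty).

(B; A:dirty, B:clear)

start: (B; A:dirty, B:dirty)
1) do Suck; now (B; A:dirty, B:clear)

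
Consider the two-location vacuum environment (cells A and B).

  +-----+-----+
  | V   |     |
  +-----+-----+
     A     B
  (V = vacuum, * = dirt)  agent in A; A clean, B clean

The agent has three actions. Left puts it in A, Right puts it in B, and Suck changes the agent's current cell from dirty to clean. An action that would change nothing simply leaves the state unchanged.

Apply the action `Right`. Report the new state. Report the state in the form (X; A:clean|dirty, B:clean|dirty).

start: (A; A:clean, B:clean)
1) do Right; now (B; A:clean, B:clean)

(B; A:clean, B:clean)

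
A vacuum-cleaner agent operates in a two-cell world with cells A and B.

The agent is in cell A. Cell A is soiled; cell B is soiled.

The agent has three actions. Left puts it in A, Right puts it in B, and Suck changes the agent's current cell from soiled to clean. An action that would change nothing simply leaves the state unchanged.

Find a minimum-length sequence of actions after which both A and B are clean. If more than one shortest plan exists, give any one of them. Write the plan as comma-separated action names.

Suck, Right, Suck

t=1 Suck ⇒ <A|clean|soiled>
t=2 Right ⇒ <B|clean|soiled>
t=3 Suck ⇒ <B|clean|clean>
min 3: Suck A + move + Suck B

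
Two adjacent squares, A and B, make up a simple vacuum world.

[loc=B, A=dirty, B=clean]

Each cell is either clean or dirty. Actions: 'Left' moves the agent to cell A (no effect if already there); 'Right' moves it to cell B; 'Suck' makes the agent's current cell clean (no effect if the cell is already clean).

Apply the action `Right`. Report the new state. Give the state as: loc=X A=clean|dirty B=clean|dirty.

loc=B A=dirty B=clean

start: loc=B A=dirty B=clean
[1] after Right: loc=B A=dirty B=clean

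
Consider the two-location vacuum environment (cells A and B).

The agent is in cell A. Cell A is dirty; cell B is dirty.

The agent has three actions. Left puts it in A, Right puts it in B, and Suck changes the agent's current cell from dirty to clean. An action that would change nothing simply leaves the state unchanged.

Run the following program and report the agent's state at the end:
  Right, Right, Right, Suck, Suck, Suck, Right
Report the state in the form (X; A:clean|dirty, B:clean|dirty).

(B; A:dirty, B:clean)

[1] after Right: (B; A:dirty, B:dirty)
[2] after Right: (B; A:dirty, B:dirty)
[3] after Right: (B; A:dirty, B:dirty)
[4] after Suck: (B; A:dirty, B:clean)
[5] after Suck: (B; A:dirty, B:clean)
[6] after Suck: (B; A:dirty, B:clean)
[7] after Right: (B; A:dirty, B:clean)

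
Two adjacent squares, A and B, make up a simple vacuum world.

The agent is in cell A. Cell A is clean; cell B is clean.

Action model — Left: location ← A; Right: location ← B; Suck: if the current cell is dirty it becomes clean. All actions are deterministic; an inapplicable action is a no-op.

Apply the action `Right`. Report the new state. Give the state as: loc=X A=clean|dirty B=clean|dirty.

loc=B A=clean B=clean

start: loc=A A=clean B=clean
step 1/1 (Right): loc=B A=clean B=clean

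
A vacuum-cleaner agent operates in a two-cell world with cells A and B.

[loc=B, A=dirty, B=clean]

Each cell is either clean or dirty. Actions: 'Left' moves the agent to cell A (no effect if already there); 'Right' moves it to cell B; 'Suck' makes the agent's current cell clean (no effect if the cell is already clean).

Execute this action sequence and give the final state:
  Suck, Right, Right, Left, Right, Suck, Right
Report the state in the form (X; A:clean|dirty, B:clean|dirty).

(B; A:dirty, B:clean)

1) do Suck; now (B; A:dirty, B:clean)
2) do Right; now (B; A:dirty, B:clean)
3) do Right; now (B; A:dirty, B:clean)
4) do Left; now (A; A:dirty, B:clean)
5) do Right; now (B; A:dirty, B:clean)
6) do Suck; now (B; A:dirty, B:clean)
7) do Right; now (B; A:dirty, B:clean)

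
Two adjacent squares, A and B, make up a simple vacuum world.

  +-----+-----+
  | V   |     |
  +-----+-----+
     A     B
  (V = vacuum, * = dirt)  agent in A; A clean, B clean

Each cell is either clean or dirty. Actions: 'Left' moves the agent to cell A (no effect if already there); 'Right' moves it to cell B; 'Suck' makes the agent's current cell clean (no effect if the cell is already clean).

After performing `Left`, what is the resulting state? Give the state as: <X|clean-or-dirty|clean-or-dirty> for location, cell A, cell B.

<A|clean|clean>

start: <A|clean|clean>
1. Left → <A|clean|clean>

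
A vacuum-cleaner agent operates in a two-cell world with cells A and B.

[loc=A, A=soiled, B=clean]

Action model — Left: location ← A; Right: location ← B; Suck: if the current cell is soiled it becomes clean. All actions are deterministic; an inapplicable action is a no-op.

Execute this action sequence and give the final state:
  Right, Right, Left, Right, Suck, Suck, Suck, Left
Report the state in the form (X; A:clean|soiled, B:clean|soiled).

(A; A:soiled, B:clean)

1. Right → (B; A:soiled, B:clean)
2. Right → (B; A:soiled, B:clean)
3. Left → (A; A:soiled, B:clean)
4. Right → (B; A:soiled, B:clean)
5. Suck → (B; A:soiled, B:clean)
6. Suck → (B; A:soiled, B:clean)
7. Suck → (B; A:soiled, B:clean)
8. Left → (A; A:soiled, B:clean)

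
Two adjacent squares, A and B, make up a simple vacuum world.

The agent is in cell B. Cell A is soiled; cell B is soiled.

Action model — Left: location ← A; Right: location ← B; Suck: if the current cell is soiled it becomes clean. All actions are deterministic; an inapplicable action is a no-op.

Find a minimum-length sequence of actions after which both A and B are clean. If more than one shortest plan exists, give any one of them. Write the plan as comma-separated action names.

step 1/3 (Suck): in B — A soiled, B clean
step 2/3 (Left): in A — A soiled, B clean
step 3/3 (Suck): in A — A clean, B clean
min 3: Suck B + move + Suck A

Suck, Left, Suck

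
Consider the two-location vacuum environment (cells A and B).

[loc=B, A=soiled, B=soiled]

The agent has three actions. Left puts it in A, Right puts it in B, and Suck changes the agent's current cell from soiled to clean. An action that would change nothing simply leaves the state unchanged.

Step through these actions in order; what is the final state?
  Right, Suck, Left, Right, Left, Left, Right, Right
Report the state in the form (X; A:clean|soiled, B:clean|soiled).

(B; A:soiled, B:clean)

1. Right → (B; A:soiled, B:soiled)
2. Suck → (B; A:soiled, B:clean)
3. Left → (A; A:soiled, B:clean)
4. Right → (B; A:soiled, B:clean)
5. Left → (A; A:soiled, B:clean)
6. Left → (A; A:soiled, B:clean)
7. Right → (B; A:soiled, B:clean)
8. Right → (B; A:soiled, B:clean)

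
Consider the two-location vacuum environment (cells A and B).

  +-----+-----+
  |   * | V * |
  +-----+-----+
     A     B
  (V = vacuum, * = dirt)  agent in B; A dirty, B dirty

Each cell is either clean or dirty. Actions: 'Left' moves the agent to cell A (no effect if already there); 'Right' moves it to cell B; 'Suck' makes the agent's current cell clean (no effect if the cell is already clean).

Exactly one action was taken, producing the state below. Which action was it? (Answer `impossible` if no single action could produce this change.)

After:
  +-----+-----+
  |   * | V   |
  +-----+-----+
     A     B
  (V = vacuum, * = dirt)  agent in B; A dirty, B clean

Suck

try  Left: <A|dirty|dirty>
try Right: <B|dirty|dirty>
try  Suck: <B|dirty|clean>  ← match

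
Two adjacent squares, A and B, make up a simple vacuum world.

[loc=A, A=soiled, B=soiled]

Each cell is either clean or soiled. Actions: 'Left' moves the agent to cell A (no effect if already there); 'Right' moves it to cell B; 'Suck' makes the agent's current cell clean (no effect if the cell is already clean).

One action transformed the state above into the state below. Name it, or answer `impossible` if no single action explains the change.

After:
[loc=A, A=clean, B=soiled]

try  Left: in A — A soiled, B soiled
try Right: in B — A soiled, B soiled
try  Suck: in A — A clean, B soiled  ← match

Suck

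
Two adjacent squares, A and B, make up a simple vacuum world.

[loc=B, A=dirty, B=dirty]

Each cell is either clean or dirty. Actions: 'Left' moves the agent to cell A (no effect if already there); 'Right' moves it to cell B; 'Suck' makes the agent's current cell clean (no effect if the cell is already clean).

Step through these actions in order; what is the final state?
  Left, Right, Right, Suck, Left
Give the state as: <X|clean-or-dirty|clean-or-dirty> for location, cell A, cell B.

Left (#1): <A|dirty|dirty>
Right (#2): <B|dirty|dirty>
Right (#3): <B|dirty|dirty>
Suck (#4): <B|dirty|clean>
Left (#5): <A|dirty|clean>

<A|dirty|clean>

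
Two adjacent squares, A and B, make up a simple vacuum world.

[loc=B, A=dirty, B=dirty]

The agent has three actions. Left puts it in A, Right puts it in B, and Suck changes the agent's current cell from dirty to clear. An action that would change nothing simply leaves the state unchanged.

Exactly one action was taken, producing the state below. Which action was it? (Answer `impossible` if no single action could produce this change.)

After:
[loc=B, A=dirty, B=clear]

try  Left: loc=A A=dirty B=dirty
try Right: loc=B A=dirty B=dirty
try  Suck: loc=B A=dirty B=clear  ← match

Suck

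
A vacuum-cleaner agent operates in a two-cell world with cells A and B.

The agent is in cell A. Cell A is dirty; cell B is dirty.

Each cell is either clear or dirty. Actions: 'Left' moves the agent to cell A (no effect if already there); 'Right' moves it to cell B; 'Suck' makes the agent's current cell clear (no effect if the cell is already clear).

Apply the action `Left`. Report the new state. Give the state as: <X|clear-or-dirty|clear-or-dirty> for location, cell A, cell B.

<A|dirty|dirty>

start: <A|dirty|dirty>
t=1 Left ⇒ <A|dirty|dirty>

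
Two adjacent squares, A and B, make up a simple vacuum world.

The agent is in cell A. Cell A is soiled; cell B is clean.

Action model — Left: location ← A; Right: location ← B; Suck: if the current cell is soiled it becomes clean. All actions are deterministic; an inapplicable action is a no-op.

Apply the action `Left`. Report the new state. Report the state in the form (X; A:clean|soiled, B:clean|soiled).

start: (A; A:soiled, B:clean)
[1] after Left: (A; A:soiled, B:clean)

(A; A:soiled, B:clean)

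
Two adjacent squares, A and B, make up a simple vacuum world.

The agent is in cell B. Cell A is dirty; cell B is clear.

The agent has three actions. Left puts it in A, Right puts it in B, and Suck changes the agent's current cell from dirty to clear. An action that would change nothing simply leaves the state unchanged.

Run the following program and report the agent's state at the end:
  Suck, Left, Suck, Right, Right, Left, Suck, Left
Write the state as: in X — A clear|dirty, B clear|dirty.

in A — A clear, B clear

1) do Suck; now in B — A dirty, B clear
2) do Left; now in A — A dirty, B clear
3) do Suck; now in A — A clear, B clear
4) do Right; now in B — A clear, B clear
5) do Right; now in B — A clear, B clear
6) do Left; now in A — A clear, B clear
7) do Suck; now in A — A clear, B clear
8) do Left; now in A — A clear, B clear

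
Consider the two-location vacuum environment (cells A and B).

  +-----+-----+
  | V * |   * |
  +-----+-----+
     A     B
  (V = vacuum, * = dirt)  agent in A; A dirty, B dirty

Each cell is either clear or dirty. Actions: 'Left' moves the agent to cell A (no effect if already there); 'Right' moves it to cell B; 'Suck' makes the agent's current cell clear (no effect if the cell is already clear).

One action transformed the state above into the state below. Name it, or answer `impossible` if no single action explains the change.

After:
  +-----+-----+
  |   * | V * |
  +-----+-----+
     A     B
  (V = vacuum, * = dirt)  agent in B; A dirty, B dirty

try  Left: in A — A dirty, B dirty
try Right: in B — A dirty, B dirty  ← match
try  Suck: in A — A clear, B dirty

Right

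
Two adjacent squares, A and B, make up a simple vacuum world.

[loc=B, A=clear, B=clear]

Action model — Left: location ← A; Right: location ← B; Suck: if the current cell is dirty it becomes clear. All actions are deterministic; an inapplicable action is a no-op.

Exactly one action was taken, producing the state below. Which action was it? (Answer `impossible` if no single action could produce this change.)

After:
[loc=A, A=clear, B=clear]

Left

try  Left: (A; A:clear, B:clear)  ← match
try Right: (B; A:clear, B:clear)
try  Suck: (B; A:clear, B:clear)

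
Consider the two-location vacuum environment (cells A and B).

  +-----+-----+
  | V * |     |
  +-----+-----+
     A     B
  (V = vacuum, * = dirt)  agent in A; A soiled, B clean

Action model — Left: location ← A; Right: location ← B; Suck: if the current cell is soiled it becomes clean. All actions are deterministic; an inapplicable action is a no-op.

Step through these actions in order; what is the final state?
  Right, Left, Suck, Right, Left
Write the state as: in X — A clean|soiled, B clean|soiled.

in A — A clean, B clean

1) do Right; now in B — A soiled, B clean
2) do Left; now in A — A soiled, B clean
3) do Suck; now in A — A clean, B clean
4) do Right; now in B — A clean, B clean
5) do Left; now in A — A clean, B clean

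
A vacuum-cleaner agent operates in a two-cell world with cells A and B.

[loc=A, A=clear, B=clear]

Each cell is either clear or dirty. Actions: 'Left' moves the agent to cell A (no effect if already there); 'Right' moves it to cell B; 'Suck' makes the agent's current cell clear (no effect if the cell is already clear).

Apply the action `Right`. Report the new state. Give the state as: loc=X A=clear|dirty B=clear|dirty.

loc=B A=clear B=clear

start: loc=A A=clear B=clear
Right (#1): loc=B A=clear B=clear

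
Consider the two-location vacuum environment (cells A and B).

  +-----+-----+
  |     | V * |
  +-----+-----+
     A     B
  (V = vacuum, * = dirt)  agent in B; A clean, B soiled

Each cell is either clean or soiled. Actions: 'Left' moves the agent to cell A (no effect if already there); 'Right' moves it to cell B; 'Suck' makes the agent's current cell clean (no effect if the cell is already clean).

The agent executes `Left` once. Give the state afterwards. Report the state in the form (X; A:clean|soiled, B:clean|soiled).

(A; A:clean, B:soiled)

start: (B; A:clean, B:soiled)
step 1/1 (Left): (A; A:clean, B:soiled)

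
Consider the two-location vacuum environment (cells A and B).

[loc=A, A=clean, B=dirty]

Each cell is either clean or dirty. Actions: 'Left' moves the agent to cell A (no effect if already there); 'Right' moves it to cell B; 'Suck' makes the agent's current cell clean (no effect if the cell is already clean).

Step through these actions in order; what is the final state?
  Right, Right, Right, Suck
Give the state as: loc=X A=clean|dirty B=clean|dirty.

step 1/4 (Right): loc=B A=clean B=dirty
step 2/4 (Right): loc=B A=clean B=dirty
step 3/4 (Right): loc=B A=clean B=dirty
step 4/4 (Suck): loc=B A=clean B=clean

loc=B A=clean B=clean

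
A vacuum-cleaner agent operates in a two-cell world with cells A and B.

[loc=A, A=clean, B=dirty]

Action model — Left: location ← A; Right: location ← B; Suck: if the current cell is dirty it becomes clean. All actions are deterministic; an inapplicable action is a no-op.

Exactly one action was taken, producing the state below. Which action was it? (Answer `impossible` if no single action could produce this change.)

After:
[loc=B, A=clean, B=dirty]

Right

try  Left: in A — A clean, B dirty
try Right: in B — A clean, B dirty  ← match
try  Suck: in A — A clean, B dirty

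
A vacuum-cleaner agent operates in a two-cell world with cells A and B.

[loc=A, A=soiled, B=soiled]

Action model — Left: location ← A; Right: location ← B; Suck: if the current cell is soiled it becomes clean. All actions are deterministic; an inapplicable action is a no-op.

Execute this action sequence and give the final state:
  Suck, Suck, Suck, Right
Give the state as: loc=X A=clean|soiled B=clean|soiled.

1. Suck → loc=A A=clean B=soiled
2. Suck → loc=A A=clean B=soiled
3. Suck → loc=A A=clean B=soiled
4. Right → loc=B A=clean B=soiled

loc=B A=clean B=soiled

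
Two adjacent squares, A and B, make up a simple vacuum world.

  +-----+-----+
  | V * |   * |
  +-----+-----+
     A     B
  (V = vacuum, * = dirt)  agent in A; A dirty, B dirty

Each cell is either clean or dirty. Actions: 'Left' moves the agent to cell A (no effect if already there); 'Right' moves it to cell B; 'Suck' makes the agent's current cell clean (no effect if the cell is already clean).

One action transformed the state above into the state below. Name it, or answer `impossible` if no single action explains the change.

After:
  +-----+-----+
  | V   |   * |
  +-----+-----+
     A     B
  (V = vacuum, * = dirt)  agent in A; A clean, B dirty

Suck

try  Left: in A — A dirty, B dirty
try Right: in B — A dirty, B dirty
try  Suck: in A — A clean, B dirty  ← match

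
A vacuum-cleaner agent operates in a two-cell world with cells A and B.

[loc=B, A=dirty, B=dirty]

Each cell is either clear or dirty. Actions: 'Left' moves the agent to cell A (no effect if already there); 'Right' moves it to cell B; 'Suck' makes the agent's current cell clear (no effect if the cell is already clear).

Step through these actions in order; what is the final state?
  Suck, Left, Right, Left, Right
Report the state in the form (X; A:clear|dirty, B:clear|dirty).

1. Suck → (B; A:dirty, B:clear)
2. Left → (A; A:dirty, B:clear)
3. Right → (B; A:dirty, B:clear)
4. Left → (A; A:dirty, B:clear)
5. Right → (B; A:dirty, B:clear)

(B; A:dirty, B:clear)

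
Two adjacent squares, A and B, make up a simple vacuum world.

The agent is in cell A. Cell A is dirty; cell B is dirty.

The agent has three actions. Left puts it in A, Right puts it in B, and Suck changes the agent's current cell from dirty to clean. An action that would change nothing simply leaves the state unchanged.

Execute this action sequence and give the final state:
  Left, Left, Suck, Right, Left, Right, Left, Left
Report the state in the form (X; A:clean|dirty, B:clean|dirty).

1) do Left; now (A; A:dirty, B:dirty)
2) do Left; now (A; A:dirty, B:dirty)
3) do Suck; now (A; A:clean, B:dirty)
4) do Right; now (B; A:clean, B:dirty)
5) do Left; now (A; A:clean, B:dirty)
6) do Right; now (B; A:clean, B:dirty)
7) do Left; now (A; A:clean, B:dirty)
8) do Left; now (A; A:clean, B:dirty)

(A; A:clean, B:dirty)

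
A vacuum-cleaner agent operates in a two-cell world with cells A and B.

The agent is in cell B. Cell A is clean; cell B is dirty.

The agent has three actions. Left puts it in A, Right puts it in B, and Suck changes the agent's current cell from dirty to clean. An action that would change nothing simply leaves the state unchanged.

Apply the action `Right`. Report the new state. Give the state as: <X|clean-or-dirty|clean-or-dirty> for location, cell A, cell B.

start: <B|clean|dirty>
1) do Right; now <B|clean|dirty>

<B|clean|dirty>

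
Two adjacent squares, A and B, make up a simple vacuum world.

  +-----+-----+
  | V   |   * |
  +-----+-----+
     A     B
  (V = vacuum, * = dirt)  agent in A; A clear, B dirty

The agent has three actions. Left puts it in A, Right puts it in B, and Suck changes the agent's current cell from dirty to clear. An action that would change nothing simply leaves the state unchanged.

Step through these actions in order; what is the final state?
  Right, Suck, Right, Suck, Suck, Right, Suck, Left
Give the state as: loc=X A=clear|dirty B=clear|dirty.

1) do Right; now loc=B A=clear B=dirty
2) do Suck; now loc=B A=clear B=clear
3) do Right; now loc=B A=clear B=clear
4) do Suck; now loc=B A=clear B=clear
5) do Suck; now loc=B A=clear B=clear
6) do Right; now loc=B A=clear B=clear
7) do Suck; now loc=B A=clear B=clear
8) do Left; now loc=A A=clear B=clear

loc=A A=clear B=clear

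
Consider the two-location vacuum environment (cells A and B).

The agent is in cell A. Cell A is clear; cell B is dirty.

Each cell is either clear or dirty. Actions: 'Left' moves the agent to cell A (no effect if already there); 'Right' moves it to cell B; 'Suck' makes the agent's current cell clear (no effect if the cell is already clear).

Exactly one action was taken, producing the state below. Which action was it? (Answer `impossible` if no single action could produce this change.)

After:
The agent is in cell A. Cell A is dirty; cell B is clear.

try  Left: (A; A:clear, B:dirty)
try Right: (B; A:clear, B:dirty)
try  Suck: (A; A:clear, B:dirty)
no single action produces the after-state

impossible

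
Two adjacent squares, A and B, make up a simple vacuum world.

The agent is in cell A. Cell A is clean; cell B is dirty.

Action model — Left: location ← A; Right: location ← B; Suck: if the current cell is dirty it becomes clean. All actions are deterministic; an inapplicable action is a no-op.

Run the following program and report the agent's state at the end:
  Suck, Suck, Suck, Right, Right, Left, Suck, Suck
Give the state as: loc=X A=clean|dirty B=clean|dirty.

loc=A A=clean B=dirty

step 1/8 (Suck): loc=A A=clean B=dirty
step 2/8 (Suck): loc=A A=clean B=dirty
step 3/8 (Suck): loc=A A=clean B=dirty
step 4/8 (Right): loc=B A=clean B=dirty
step 5/8 (Right): loc=B A=clean B=dirty
step 6/8 (Left): loc=A A=clean B=dirty
step 7/8 (Suck): loc=A A=clean B=dirty
step 8/8 (Suck): loc=A A=clean B=dirty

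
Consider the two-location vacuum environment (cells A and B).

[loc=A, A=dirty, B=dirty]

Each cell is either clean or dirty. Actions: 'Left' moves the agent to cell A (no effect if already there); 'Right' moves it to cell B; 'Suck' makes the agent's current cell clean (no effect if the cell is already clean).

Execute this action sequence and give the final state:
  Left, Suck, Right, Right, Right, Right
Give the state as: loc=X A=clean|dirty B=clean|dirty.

loc=B A=clean B=dirty

Left (#1): loc=A A=dirty B=dirty
Suck (#2): loc=A A=clean B=dirty
Right (#3): loc=B A=clean B=dirty
Right (#4): loc=B A=clean B=dirty
Right (#5): loc=B A=clean B=dirty
Right (#6): loc=B A=clean B=dirty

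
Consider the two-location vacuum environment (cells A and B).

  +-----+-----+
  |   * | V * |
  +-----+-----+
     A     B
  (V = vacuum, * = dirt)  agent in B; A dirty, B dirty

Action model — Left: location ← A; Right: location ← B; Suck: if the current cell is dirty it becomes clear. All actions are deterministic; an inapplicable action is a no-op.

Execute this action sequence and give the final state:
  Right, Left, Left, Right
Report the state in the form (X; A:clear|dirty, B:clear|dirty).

t=1 Right ⇒ (B; A:dirty, B:dirty)
t=2 Left ⇒ (A; A:dirty, B:dirty)
t=3 Left ⇒ (A; A:dirty, B:dirty)
t=4 Right ⇒ (B; A:dirty, B:dirty)

(B; A:dirty, B:dirty)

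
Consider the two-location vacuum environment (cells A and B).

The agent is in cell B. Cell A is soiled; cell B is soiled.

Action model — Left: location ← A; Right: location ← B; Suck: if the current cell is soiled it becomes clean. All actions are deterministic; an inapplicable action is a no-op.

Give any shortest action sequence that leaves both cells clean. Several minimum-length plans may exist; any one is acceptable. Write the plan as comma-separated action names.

Suck, Left, Suck

t=1 Suck ⇒ loc=B A=soiled B=clean
t=2 Left ⇒ loc=A A=soiled B=clean
t=3 Suck ⇒ loc=A A=clean B=clean
min 3: Suck B + move + Suck A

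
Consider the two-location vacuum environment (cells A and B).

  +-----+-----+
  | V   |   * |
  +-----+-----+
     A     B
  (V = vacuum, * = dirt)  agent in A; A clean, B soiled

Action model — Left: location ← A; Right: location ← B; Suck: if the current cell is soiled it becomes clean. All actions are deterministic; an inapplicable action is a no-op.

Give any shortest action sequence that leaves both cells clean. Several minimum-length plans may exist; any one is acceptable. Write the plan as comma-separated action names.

1) do Right; now (B; A:clean, B:soiled)
2) do Suck; now (B; A:clean, B:clean)
min 2: go B then Suck

Right, Suck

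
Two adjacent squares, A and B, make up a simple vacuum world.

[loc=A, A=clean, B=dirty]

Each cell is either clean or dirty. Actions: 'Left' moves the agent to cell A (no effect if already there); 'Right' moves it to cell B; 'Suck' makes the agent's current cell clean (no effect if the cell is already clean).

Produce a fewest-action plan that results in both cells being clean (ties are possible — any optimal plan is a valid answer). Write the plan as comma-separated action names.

Right, Suck

[1] after Right: loc=B A=clean B=dirty
[2] after Suck: loc=B A=clean B=clean
min 2: go B then Suck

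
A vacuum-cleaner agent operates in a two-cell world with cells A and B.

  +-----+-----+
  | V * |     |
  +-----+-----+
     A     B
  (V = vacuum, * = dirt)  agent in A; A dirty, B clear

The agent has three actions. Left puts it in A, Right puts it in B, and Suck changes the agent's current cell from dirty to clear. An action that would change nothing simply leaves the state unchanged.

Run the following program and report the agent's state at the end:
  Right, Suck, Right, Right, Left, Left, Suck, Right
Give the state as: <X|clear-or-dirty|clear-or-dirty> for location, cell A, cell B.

<B|clear|clear>

Right (#1): <B|dirty|clear>
Suck (#2): <B|dirty|clear>
Right (#3): <B|dirty|clear>
Right (#4): <B|dirty|clear>
Left (#5): <A|dirty|clear>
Left (#6): <A|dirty|clear>
Suck (#7): <A|clear|clear>
Right (#8): <B|clear|clear>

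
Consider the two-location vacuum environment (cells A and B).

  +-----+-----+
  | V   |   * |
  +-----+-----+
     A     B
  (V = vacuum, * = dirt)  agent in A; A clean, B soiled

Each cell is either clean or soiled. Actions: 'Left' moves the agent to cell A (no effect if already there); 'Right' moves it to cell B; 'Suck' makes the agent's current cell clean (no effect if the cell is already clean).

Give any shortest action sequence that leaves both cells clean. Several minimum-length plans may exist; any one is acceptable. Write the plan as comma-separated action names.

Right, Suck

t=1 Right ⇒ loc=B A=clean B=soiled
t=2 Suck ⇒ loc=B A=clean B=clean
min 2: go B then Suck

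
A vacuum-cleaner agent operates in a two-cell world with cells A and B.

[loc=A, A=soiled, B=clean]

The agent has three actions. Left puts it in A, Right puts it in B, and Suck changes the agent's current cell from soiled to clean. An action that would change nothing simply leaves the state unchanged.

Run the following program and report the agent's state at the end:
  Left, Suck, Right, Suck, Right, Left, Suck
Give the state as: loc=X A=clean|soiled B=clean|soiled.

Left (#1): loc=A A=soiled B=clean
Suck (#2): loc=A A=clean B=clean
Right (#3): loc=B A=clean B=clean
Suck (#4): loc=B A=clean B=clean
Right (#5): loc=B A=clean B=clean
Left (#6): loc=A A=clean B=clean
Suck (#7): loc=A A=clean B=clean

loc=A A=clean B=clean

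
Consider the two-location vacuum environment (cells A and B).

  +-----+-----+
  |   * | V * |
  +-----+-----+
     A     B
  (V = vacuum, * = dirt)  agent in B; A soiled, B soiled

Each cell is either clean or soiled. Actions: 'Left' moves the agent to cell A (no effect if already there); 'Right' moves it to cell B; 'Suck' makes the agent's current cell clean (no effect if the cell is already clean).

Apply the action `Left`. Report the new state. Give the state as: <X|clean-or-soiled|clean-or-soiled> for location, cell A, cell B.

<A|soiled|soiled>

start: <B|soiled|soiled>
1) do Left; now <A|soiled|soiled>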